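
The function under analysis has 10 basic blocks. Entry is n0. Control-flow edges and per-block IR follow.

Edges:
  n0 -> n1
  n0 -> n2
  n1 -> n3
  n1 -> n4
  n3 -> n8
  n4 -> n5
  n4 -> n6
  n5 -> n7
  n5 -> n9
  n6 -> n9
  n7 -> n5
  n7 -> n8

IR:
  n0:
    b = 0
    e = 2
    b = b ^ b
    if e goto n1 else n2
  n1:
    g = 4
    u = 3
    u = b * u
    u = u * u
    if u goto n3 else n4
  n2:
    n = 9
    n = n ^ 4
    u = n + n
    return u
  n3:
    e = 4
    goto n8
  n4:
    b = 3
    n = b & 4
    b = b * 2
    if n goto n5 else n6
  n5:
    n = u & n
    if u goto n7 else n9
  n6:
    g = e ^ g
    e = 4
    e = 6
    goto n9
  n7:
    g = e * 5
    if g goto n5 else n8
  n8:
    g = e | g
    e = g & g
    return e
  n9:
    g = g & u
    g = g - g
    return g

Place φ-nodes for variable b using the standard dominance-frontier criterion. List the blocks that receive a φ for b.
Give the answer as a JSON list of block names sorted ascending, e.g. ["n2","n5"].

Answer: ["n8"]

Working:
idom tree: n1←n0 n2←n0 n3←n1 n4←n1 n5←n4 n6←n4 n7←n5 n8←n1 n9←n4
Join-block Dom:
  n5: preds {n4,n7}: {n0,n1,n4} ∩ {n0,n1,n4,n5,n7} = {n0,n1,n4}; idom=n4
  n8: preds {n3,n7}: {n0,n1,n3} ∩ {n0,n1,n4,n5,n7} = {n0,n1}; idom=n1
  n9: preds {n5,n6}: {n0,n1,n4,n5} ∩ {n0,n1,n4,n6} = {n0,n1,n4}; idom=n4

DF walk-up:
  join n5 pred n4: · stop@n4
  join n5 pred n7: n7→n5 stop@n4
  join n8 pred n3: n3 stop@n1
  join n8 pred n7: n7→n5→n4 stop@n1
  join n9 pred n5: n5 stop@n4
  join n9 pred n6: n6 stop@n4
  n0 → ∅
  n1 → ∅
  n2 → ∅
  n3 → {n8}
  n4 → {n8}
  n5 → {n5,n8,n9}
  n6 → {n9}
  n7 → {n5,n8}
  n8 → ∅
  n9 → ∅

φ for b: defs {n0,n4}
  DF⁺ = {n8}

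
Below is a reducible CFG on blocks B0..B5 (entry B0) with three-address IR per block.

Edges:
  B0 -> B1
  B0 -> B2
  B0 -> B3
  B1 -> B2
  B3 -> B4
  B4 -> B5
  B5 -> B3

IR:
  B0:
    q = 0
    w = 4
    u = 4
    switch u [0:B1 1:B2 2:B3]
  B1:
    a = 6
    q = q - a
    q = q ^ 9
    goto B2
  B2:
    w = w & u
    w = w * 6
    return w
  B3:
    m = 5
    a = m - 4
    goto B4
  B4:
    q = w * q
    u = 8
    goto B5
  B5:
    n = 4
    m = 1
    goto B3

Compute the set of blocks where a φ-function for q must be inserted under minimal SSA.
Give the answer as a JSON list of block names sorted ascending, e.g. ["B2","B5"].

idom tree: B1←B0 B2←B0 B3←B0 B4←B3 B5←B4
Dom at joins:
  B2: preds {B0,B1}: {B0} ∩ {B0,B1} = {B0}; idom=B0
  B3: preds {B0,B5}: {B0} ∩ {B0,B3,B4,B5} = {B0}; idom=B0

Frontier:
  B2←B0: walk · to B0
  B2←B1: walk B1 to B0
  B3←B0: walk · to B0
  B3←B5: walk B5→B4→B3 to B0
  B0: DF=∅
  B1: DF={B2}
  B2: DF=∅
  B3: DF={B3}
  B4: DF={B3}
  B5: DF={B3}

φ for q: defs {B0,B1,B4}
  DF⁺ = {B2,B3}

Answer: ["B2", "B3"]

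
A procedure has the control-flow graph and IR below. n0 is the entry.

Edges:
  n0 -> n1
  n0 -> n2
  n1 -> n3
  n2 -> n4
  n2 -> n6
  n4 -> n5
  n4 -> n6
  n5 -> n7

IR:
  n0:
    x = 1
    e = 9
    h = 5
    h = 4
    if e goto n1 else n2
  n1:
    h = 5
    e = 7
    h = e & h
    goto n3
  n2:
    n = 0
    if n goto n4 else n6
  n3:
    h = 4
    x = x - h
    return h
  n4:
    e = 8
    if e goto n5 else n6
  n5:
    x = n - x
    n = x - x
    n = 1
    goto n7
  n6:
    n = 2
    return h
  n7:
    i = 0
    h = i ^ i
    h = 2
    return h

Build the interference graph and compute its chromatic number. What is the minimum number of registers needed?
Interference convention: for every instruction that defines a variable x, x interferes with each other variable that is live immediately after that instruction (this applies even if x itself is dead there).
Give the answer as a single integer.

Per-block:
  n0 def {e,h,x} use ∅
  n1 def {e,h} use ∅
  n2 def {n} use ∅
  n3 def {h,x} use {x}
  n4 def {e} use ∅
  n5 def {n,x} use {n,x}
  n6 def {n} use {h}
  n7 def {h,i} use ∅

Live sets:
  live n0: ∅→{h,x}
  live n1: {x}→{x}
  live n2: {h,x}→{h,n,x}
  live n3: {x}→∅
  live n4: {h,n,x}→{h,n,x}
  live n5: {n,x}→∅
  live n6: {h}→∅
  live n7: ∅→∅

Interfere edges:
  e↔{h,n,x}
  h↔{e,n,x}
  i↔∅
  n↔{e,h,x}
  x↔{e,h,n}

Colouring:
  clique {e,h,n,x} ⇒ need ≥ 4
  4-colouring: c0={e,i}  c1={h}  c2={n}  c3={x}
  χ = 4

Answer: 4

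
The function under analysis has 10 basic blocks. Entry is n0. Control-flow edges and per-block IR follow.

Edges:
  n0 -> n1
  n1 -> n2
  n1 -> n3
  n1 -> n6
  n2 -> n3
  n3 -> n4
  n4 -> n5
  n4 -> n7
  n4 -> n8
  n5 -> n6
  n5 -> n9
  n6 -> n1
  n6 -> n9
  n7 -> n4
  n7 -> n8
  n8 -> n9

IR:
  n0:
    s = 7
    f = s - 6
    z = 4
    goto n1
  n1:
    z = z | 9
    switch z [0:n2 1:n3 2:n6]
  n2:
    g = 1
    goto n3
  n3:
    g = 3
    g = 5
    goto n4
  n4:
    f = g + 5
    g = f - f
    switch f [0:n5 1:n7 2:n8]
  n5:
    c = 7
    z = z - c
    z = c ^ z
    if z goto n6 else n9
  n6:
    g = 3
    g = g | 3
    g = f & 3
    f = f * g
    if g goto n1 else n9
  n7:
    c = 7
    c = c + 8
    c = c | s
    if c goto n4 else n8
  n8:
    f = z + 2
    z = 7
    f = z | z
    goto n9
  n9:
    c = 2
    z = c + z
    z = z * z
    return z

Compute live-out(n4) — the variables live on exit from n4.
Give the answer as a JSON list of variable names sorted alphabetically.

Answer: ["f", "g", "s", "z"]

Working:
Block summaries:
  n0: {f,s,z} / ∅
  n1: {z} / {z}
  n2: {g} / ∅
  n3: {g} / ∅
  n4: {f,g} / {g}
  n5: {c,z} / {z}
  n6: {f,g} / {f}
  n7: {c} / {s}
  n8: {f,z} / {z}
  n9: {c,z} / {z}

Liveness:
  live n0: ∅→{f,s,z}
  live n1: {f,s,z}→{f,s,z}
  live n2: {s,z}→{s,z}
  live n3: {s,z}→{g,s,z}
  live n4: {g,s,z}→{f,g,s,z}
  live n5: {f,s,z}→{f,s,z}
  live n6: {f,s,z}→{f,s,z}
  live n7: {g,s,z}→{g,s,z}
  live n8: {z}→{z}
  live n9: {z}→∅

live-out(n4) = ["f", "g", "s", "z"]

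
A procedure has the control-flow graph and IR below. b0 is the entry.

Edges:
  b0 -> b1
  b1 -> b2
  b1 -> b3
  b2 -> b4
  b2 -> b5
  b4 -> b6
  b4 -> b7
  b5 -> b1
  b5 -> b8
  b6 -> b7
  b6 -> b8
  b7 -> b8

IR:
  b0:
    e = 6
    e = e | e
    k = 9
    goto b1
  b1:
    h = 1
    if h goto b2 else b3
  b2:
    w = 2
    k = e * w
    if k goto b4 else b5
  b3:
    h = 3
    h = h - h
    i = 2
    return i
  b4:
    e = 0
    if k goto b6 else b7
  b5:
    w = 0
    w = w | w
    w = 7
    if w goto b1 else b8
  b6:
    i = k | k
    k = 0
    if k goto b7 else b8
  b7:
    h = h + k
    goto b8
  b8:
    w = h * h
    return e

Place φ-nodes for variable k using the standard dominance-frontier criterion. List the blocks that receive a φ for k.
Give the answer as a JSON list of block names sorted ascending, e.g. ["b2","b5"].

idom tree: b1←b0 b2←b1 b3←b1 b4←b2 b5←b2 b6←b4 b7←b4 b8←b2
Dom∩ at merges:
  b1: preds {b0,b5}: {b0} ∩ {b0,b1,b2,b5} = {b0}; idom=b0
  b7: preds {b4,b6}: {b0,b1,b2,b4} ∩ {b0,b1,b2,b4,b6} = {b0,b1,b2,b4}; idom=b4
  b8: preds {b5,b6,b7}: {b0,b1,b2,b5} ∩ {b0,b1,b2,b4,b6} ∩ {b0,b1,b2,b4,b7} = {b0,b1,b2}; idom=b2

DF derivation:
  b1←b0: walk · to b0
  b1←b5: walk b5→b2→b1 to b0
  b7←b4: walk · to b4
  b7←b6: walk b6 to b4
  b8←b5: walk b5 to b2
  b8←b6: walk b6→b4 to b2
  b8←b7: walk b7→b4 to b2
  DF(b0)=∅
  DF(b1)={b1}
  DF(b2)={b1}
  DF(b3)=∅
  DF(b4)={b8}
  DF(b5)={b1,b8}
  DF(b6)={b7,b8}
  DF(b7)={b8}
  DF(b8)=∅

φ for k: defs {b0,b2,b6}
  DF⁺ = {b1,b7,b8}

Answer: ["b1", "b7", "b8"]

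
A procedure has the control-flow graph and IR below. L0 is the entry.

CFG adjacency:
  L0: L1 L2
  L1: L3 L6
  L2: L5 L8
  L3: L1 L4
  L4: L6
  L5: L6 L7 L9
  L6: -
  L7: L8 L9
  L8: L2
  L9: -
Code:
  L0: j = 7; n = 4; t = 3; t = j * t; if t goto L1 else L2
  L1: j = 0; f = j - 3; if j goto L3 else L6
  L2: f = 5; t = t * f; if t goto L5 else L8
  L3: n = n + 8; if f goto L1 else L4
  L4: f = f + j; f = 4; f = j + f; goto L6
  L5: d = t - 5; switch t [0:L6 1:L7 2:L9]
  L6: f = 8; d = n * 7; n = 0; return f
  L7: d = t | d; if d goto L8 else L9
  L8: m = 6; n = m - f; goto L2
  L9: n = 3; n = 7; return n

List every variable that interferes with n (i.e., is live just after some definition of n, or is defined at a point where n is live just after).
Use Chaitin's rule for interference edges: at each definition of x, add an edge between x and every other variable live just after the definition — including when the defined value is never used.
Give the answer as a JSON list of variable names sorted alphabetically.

def/use:
  L0: {j,n,t} / ∅
  L1: {f,j} / ∅
  L2: {f,t} / {t}
  L3: {n} / {f,n}
  L4: {f} / {f,j}
  L5: {d} / {t}
  L6: {d,f,n} / {n}
  L7: {d} / {d,t}
  L8: {m,n} / {f}
  L9: {n} / ∅

Live sets:
  live L0: ∅→{n,t}
  live L1: {n}→{f,j,n}
  live L2: {n,t}→{f,n,t}
  live L3: {f,j,n}→{f,j,n}
  live L4: {f,j,n}→{n}
  live L5: {f,n,t}→{d,f,n,t}
  live L6: {n}→∅
  live L7: {d,f,t}→{f,t}
  live L8: {f,t}→{n,t}
  live L9: ∅→∅

Interfere edges:
  d: {f,n,t}
  f: {d,j,m,n,t}
  j: {f,n,t}
  m: {f,t}
  n: {d,f,j,t}
  t: {d,f,j,m,n}

N(n) = ["d", "f", "j", "t"]

Answer: ["d", "f", "j", "t"]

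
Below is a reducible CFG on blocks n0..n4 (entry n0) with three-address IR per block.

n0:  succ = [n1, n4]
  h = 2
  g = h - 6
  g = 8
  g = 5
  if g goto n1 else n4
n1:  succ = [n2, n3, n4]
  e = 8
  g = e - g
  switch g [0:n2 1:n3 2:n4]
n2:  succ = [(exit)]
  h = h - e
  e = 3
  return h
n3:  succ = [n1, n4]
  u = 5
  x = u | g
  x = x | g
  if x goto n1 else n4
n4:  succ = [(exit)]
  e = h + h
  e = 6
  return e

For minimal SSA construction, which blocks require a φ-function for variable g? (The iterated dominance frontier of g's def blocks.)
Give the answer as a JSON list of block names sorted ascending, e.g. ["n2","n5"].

Answer: ["n1", "n4"]

Derivation:
idom tree: n1←n0 n2←n1 n3←n1 n4←n0
Join-block Dom:
  n1: preds {n0,n3}: {n0} ∩ {n0,n1,n3} = {n0}; idom=n0
  n4: preds {n0,n1,n3}: {n0} ∩ {n0,n1} ∩ {n0,n1,n3} = {n0}; idom=n0

DF derivation:
  n1←n0: walk · to n0
  n1←n3: walk n3→n1 to n0
  n4←n0: walk · to n0
  n4←n1: walk n1 to n0
  n4←n3: walk n3→n1 to n0
  n0 → ∅
  n1 → {n1,n4}
  n2 → ∅
  n3 → {n1,n4}
  n4 → ∅

φ for g: defs {n0,n1}
  DF⁺ = {n1,n4}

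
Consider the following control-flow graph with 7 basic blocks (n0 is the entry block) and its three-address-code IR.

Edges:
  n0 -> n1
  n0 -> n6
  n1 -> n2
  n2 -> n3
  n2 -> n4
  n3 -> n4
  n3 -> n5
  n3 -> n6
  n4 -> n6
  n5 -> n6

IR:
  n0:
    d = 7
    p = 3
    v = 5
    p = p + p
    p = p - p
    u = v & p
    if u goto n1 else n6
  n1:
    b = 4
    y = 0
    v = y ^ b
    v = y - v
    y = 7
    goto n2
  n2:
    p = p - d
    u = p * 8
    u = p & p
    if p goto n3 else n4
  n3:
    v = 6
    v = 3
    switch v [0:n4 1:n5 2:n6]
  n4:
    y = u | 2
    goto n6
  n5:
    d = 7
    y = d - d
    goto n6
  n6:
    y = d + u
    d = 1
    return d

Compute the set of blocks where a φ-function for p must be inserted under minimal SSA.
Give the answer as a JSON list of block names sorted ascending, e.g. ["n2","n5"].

Answer: ["n6"]

Analysis:
idom tree: n1←n0 n2←n1 n3←n2 n4←n2 n5←n3 n6←n0
Dom∩ at merges:
  n4: preds {n2,n3}: {n0,n1,n2} ∩ {n0,n1,n2,n3} = {n0,n1,n2}; idom=n2
  n6: preds {n0,n3,n4,n5}: {n0} ∩ {n0,n1,n2,n3} ∩ {n0,n1,n2,n4} ∩ {n0,n1,n2,n3,n5} = {n0}; idom=n0

Frontier:
  n4←n2: walk · to n2
  n4←n3: walk n3 to n2
  n6←n0: walk · to n0
  n6←n3: walk n3→n2→n1 to n0
  n6←n4: walk n4→n2→n1 to n0
  n6←n5: walk n5→n3→n2→n1 to n0
  DF(n0)=∅
  DF(n1)={n6}
  DF(n2)={n6}
  DF(n3)={n4,n6}
  DF(n4)={n6}
  DF(n5)={n6}
  DF(n6)=∅

φ for p: defs {n0,n2}
  DF⁺ = {n6}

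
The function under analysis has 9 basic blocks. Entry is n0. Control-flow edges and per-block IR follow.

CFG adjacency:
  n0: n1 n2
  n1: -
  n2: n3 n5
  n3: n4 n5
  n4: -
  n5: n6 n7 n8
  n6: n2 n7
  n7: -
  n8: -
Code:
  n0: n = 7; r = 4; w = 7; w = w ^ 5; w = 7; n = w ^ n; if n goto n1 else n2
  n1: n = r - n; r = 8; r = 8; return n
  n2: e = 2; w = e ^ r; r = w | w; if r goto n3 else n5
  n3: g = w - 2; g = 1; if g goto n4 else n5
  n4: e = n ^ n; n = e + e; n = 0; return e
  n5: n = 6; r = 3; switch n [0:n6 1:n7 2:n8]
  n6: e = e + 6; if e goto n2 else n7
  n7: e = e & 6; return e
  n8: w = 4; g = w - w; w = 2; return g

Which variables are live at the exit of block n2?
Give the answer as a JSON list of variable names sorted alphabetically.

Answer: ["e", "n", "w"]

Derivation:
Block summaries:
  n0: {n,r,w} / ∅
  n1: {n,r} / {n,r}
  n2: {e,r,w} / {r}
  n3: {g} / {w}
  n4: {e,n} / {n}
  n5: {n,r} / ∅
  n6: {e} / {e}
  n7: {e} / {e}
  n8: {g,w} / ∅

Liveness:
  live n0: ∅→{n,r}
  live n1: {n,r}→∅
  live n2: {n,r}→{e,n,w}
  live n3: {e,n,w}→{e,n}
  live n4: {n}→∅
  live n5: {e}→{e,n,r}
  live n6: {e,n,r}→{e,n,r}
  live n7: {e}→∅
  live n8: ∅→∅

live-out(n2) = ["e", "n", "w"]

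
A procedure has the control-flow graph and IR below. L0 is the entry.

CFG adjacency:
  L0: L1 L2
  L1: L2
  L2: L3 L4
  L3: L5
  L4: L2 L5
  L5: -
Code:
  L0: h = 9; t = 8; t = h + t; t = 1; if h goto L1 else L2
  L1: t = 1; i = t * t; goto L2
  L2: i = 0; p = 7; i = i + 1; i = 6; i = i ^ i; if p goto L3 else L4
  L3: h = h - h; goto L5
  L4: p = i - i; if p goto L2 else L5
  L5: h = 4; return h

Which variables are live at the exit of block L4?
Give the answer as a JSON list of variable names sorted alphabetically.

Answer: ["h"]

Analysis:
Block summaries:
  L0: {h,t} / ∅
  L1: {i,t} / ∅
  L2: {i,p} / ∅
  L3: {h} / {h}
  L4: {p} / {i}
  L5: {h} / ∅

Backward fixpoint:
  L0 li=∅ lo={h}
  L1 li={h} lo={h}
  L2 li={h} lo={h,i}
  L3 li={h} lo=∅
  L4 li={h,i} lo={h}
  L5 li=∅ lo=∅

live-out(L4) = ["h"]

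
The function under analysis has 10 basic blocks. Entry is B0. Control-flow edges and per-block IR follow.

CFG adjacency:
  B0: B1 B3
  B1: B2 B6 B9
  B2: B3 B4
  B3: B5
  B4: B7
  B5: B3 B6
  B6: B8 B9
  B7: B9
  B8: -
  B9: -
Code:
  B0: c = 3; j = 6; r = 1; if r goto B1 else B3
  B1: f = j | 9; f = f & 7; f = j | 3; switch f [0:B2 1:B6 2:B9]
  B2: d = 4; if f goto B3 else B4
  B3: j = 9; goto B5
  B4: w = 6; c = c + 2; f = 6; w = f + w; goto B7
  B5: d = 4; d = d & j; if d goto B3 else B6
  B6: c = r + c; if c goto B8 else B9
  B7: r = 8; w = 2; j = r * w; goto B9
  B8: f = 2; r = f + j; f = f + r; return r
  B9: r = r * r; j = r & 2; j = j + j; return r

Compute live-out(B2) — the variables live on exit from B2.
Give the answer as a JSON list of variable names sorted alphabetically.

def/use:
  B0 def {c,j,r} use ∅
  B1 def {f} use {j}
  B2 def {d} use {f}
  B3 def {j} use ∅
  B4 def {c,f,w} use {c}
  B5 def {d} use {j}
  B6 def {c} use {c,r}
  B7 def {j,r,w} use ∅
  B8 def {f,r} use {j}
  B9 def {j,r} use {r}

Live sets:
  live B0: ∅→{c,j,r}
  live B1: {c,j,r}→{c,f,j,r}
  live B2: {c,f,r}→{c,r}
  live B3: {c,r}→{c,j,r}
  live B4: {c}→∅
  live B5: {c,j,r}→{c,j,r}
  live B6: {c,j,r}→{j,r}
  live B7: ∅→{r}
  live B8: {j}→∅
  live B9: {r}→∅

live-out(B2) = ["c", "r"]

Answer: ["c", "r"]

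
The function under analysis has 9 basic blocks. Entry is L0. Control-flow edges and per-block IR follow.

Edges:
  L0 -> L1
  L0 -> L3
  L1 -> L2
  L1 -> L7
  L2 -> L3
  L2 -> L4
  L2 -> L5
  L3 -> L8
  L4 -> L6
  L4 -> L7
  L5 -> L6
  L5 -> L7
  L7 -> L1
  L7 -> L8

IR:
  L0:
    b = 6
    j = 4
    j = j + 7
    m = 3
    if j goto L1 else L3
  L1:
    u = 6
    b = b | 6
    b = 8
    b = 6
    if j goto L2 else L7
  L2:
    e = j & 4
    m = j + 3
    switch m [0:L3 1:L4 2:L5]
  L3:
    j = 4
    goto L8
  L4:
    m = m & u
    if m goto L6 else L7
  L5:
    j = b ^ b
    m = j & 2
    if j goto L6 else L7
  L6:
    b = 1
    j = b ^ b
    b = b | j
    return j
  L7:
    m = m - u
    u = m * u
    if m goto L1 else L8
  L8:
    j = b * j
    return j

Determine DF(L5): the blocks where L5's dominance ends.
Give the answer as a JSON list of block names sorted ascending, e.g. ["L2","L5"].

Answer: ["L6", "L7"]

Analysis:
idom tree: L1←L0 L2←L1 L3←L0 L4←L2 L5←L2 L6←L2 L7←L1 L8←L0
Join-block Dom:
  L1: preds {L0,L7}: {L0} ∩ {L0,L1,L7} = {L0}; idom=L0
  L3: preds {L0,L2}: {L0} ∩ {L0,L1,L2} = {L0}; idom=L0
  L6: preds {L4,L5}: {L0,L1,L2,L4} ∩ {L0,L1,L2,L5} = {L0,L1,L2}; idom=L2
  L7: preds {L1,L4,L5}: {L0,L1} ∩ {L0,L1,L2,L4} ∩ {L0,L1,L2,L5} = {L0,L1}; idom=L1
  L8: preds {L3,L7}: {L0,L3} ∩ {L0,L1,L7} = {L0}; idom=L0

DF walk-up:
  L1←L0: walk · to L0
  L1←L7: walk L7→L1 to L0
  L3←L0: walk · to L0
  L3←L2: walk L2→L1 to L0
  L6←L4: walk L4 to L2
  L6←L5: walk L5 to L2
  L7←L1: walk · to L1
  L7←L4: walk L4→L2 to L1
  L7←L5: walk L5→L2 to L1
  L8←L3: walk L3 to L0
  L8←L7: walk L7→L1 to L0
  L0 → ∅
  L1 → {L1,L3,L8}
  L2 → {L3,L7}
  L3 → {L8}
  L4 → {L6,L7}
  L5 → {L6,L7}
  L6 → ∅
  L7 → {L1,L8}
  L8 → ∅

DF(L5) = ["L6", "L7"]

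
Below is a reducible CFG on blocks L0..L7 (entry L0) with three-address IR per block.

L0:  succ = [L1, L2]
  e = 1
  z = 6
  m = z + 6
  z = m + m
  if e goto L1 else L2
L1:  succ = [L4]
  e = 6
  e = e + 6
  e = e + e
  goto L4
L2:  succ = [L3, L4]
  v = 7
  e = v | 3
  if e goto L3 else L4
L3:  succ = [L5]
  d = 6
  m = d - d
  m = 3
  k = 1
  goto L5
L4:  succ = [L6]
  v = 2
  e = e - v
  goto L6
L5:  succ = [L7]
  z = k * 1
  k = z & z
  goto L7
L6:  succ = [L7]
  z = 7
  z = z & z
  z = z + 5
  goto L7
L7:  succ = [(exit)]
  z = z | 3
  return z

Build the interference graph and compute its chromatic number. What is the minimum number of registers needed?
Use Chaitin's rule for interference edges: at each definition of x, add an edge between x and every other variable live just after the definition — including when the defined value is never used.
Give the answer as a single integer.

Per-block:
  L0: {e,m,z} / ∅
  L1: {e} / ∅
  L2: {e,v} / ∅
  L3: {d,k,m} / ∅
  L4: {e,v} / {e}
  L5: {k,z} / {k}
  L6: {z} / ∅
  L7: {z} / {z}

Backward fixpoint:
  live L0: ∅→∅
  live L1: ∅→{e}
  live L2: ∅→{e}
  live L3: ∅→{k}
  live L4: {e}→∅
  live L5: {k}→{z}
  live L6: ∅→{z}
  live L7: {z}→∅

Conflict graph:
  d: ∅
  e: {m,v,z}
  k: {z}
  m: {e}
  v: {e}
  z: {e,k}

Registers:
  clique {e,m} ⇒ need ≥ 2
  assign d→r0 e→r0 k→r0 m→r1 v→r1 z→r1 — no edge inside a register ⇒ χ ≤ 2
  χ = 2

Answer: 2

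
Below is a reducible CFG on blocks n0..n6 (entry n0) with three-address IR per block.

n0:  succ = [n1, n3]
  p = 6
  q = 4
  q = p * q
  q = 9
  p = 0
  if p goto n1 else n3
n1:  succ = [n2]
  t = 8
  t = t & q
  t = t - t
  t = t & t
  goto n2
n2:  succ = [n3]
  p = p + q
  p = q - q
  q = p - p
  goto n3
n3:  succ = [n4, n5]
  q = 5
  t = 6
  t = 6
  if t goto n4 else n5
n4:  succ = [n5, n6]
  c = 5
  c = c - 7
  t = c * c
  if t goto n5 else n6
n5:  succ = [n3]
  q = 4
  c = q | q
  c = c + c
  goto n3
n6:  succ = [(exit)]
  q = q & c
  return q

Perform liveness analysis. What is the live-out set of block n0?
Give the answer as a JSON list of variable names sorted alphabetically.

Answer: ["p", "q"]

Working:
def/use:
  n0: {p,q} / ∅
  n1: {t} / {q}
  n2: {p,q} / {p,q}
  n3: {q,t} / ∅
  n4: {c,t} / ∅
  n5: {c,q} / ∅
  n6: {q} / {c,q}

Live sets:
  live n0: ∅→{p,q}
  live n1: {p,q}→{p,q}
  live n2: {p,q}→∅
  live n3: ∅→{q}
  live n4: {q}→{c,q}
  live n5: ∅→∅
  live n6: {c,q}→∅

live-out(n0) = ["p", "q"]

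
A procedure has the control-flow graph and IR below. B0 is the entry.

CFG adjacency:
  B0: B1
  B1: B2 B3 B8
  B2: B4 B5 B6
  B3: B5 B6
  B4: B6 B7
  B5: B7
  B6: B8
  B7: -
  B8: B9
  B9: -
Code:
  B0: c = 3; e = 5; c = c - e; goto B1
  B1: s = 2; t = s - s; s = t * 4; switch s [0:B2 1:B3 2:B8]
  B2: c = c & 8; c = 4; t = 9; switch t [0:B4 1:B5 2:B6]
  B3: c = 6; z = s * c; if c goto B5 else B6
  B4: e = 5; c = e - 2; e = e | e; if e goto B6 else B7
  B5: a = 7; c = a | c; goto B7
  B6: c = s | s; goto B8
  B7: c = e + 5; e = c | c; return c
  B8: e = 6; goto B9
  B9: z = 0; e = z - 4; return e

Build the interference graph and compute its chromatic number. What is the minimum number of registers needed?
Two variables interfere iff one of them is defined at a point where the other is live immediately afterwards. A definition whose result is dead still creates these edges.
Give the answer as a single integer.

Per-block:
  B0: {c,e} / ∅
  B1: {s,t} / ∅
  B2: {c,t} / {c}
  B3: {c,z} / {s}
  B4: {c,e} / ∅
  B5: {a,c} / {c}
  B6: {c} / {s}
  B7: {c,e} / {e}
  B8: {e} / ∅
  B9: {e,z} / ∅

Live sets:
  live B0: ∅→{c,e}
  live B1: {c,e}→{c,e,s}
  live B2: {c,e,s}→{c,e,s}
  live B3: {e,s}→{c,e,s}
  live B4: {s}→{e,s}
  live B5: {c,e}→{e}
  live B6: {s}→∅
  live B7: {e}→∅
  live B8: ∅→∅
  live B9: ∅→∅

Interfere edges:
  a — {c,e}
  c — {a,e,s,t,z}
  e — {a,c,s,t,z}
  s — {c,e,t,z}
  t — {c,e,s}
  z — {c,e,s}

Registers:
  {c,e,s,t} pairwise interfere (4-clique) ⇒ χ ≥ 4
  4-colouring: r0={c}  r1={e}  r2={a,s}  r3={t,z}
  χ = 4

Answer: 4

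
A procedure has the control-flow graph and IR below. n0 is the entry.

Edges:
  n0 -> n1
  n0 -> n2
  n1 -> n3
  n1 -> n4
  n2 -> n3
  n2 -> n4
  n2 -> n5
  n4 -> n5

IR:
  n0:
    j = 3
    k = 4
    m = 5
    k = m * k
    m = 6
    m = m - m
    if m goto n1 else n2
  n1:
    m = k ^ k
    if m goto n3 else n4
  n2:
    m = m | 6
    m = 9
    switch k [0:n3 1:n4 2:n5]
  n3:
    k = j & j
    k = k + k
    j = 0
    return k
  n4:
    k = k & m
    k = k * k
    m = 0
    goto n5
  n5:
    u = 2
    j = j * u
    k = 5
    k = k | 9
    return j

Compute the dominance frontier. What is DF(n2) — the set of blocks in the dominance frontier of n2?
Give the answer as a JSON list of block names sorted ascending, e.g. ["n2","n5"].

idom tree: n1←n0 n2←n0 n3←n0 n4←n0 n5←n0
Dom∩ at merges:
  n3: preds {n1,n2}: {n0,n1} ∩ {n0,n2} = {n0}; idom=n0
  n4: preds {n1,n2}: {n0,n1} ∩ {n0,n2} = {n0}; idom=n0
  n5: preds {n2,n4}: {n0,n2} ∩ {n0,n4} = {n0}; idom=n0

Frontier:
  n3←n1: walk n1 to n0
  n3←n2: walk n2 to n0
  n4←n1: walk n1 to n0
  n4←n2: walk n2 to n0
  n5←n2: walk n2 to n0
  n5←n4: walk n4 to n0
  n0 → ∅
  n1 → {n3,n4}
  n2 → {n3,n4,n5}
  n3 → ∅
  n4 → {n5}
  n5 → ∅

DF(n2) = ["n3", "n4", "n5"]

Answer: ["n3", "n4", "n5"]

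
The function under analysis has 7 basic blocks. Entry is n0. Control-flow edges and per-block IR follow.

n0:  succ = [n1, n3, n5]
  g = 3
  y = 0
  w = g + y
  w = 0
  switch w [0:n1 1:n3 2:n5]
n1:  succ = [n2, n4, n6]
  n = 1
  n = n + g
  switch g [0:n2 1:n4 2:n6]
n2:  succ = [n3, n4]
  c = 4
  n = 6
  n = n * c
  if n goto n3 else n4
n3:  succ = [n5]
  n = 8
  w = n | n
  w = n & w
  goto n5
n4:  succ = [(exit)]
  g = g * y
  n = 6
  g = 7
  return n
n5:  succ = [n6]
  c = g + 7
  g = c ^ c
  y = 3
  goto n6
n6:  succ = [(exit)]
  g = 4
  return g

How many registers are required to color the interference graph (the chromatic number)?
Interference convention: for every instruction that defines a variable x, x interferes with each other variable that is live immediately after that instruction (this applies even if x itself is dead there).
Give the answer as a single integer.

Block summaries:
  n0: {g,w,y} / ∅
  n1: {n} / {g}
  n2: {c,n} / ∅
  n3: {n,w} / ∅
  n4: {g,n} / {g,y}
  n5: {c,g,y} / {g}
  n6: {g} / ∅

Live sets:
  live n0: ∅→{g,y}
  live n1: {g,y}→{g,y}
  live n2: {g,y}→{g,y}
  live n3: {g}→{g}
  live n4: {g,y}→∅
  live n5: {g}→∅
  live n6: ∅→∅

Conflict graph:
  c — {g,n,y}
  g — {c,n,w,y}
  n — {c,g,w,y}
  w — {g,n,y}
  y — {c,g,n,w}

Colouring:
  clique {c,g,n,y} ⇒ need ≥ 4
  4-colouring: r0={g}  r1={n}  r2={y}  r3={c,w}
  χ = 4

Answer: 4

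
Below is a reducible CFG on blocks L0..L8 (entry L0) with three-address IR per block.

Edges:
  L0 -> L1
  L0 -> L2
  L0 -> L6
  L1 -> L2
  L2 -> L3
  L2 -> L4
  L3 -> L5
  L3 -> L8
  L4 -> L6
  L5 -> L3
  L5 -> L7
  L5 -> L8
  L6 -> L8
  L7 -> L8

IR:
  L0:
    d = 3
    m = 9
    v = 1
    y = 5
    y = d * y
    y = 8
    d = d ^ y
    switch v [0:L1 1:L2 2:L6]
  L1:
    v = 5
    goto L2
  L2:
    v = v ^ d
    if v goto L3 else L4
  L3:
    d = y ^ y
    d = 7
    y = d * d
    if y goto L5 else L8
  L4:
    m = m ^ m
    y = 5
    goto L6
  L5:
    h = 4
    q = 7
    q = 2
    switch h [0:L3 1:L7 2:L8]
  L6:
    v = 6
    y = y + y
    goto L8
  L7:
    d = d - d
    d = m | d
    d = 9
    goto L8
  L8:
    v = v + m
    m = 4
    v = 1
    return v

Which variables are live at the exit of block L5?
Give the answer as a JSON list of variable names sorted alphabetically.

Answer: ["d", "m", "v", "y"]

Analysis:
Per-block:
  L0: def={d,m,v,y} ue=∅
  L1: def={v} ue=∅
  L2: def={v} ue={d,v}
  L3: def={d,y} ue={y}
  L4: def={m,y} ue={m}
  L5: def={h,q} ue=∅
  L6: def={v,y} ue={y}
  L7: def={d} ue={d,m}
  L8: def={m,v} ue={m,v}

Backward fixpoint:
  L0: in=∅ out={d,m,v,y}
  L1: in={d,m,y} out={d,m,v,y}
  L2: in={d,m,v,y} out={m,v,y}
  L3: in={m,v,y} out={d,m,v,y}
  L4: in={m} out={m,y}
  L5: in={d,m,v,y} out={d,m,v,y}
  L6: in={m,y} out={m,v}
  L7: in={d,m,v} out={m,v}
  L8: in={m,v} out=∅

live-out(L5) = ["d", "m", "v", "y"]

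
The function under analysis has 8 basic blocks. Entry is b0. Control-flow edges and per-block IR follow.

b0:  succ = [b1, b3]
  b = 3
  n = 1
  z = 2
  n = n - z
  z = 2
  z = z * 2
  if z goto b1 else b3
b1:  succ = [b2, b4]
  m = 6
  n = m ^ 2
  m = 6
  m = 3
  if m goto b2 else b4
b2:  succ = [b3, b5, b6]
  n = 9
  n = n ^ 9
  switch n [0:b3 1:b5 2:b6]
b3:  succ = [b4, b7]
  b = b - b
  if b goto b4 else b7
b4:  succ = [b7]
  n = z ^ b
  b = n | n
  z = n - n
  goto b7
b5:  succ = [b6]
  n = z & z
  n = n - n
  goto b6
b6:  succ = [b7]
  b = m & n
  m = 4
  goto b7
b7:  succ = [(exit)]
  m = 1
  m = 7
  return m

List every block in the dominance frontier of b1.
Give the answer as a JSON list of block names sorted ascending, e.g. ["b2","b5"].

idom tree: b1←b0 b2←b1 b3←b0 b4←b0 b5←b2 b6←b2 b7←b0
Dom at joins:
  b3: preds {b0,b2}: {b0} ∩ {b0,b1,b2} = {b0}; idom=b0
  b4: preds {b1,b3}: {b0,b1} ∩ {b0,b3} = {b0}; idom=b0
  b6: preds {b2,b5}: {b0,b1,b2} ∩ {b0,b1,b2,b5} = {b0,b1,b2}; idom=b2
  b7: preds {b3,b4,b6}: {b0,b3} ∩ {b0,b4} ∩ {b0,b1,b2,b6} = {b0}; idom=b0

Frontier:
  b3←b0: walk · to b0
  b3←b2: walk b2→b1 to b0
  b4←b1: walk b1 to b0
  b4←b3: walk b3 to b0
  b6←b2: walk · to b2
  b6←b5: walk b5 to b2
  b7←b3: walk b3 to b0
  b7←b4: walk b4 to b0
  b7←b6: walk b6→b2→b1 to b0
  b0 → ∅
  b1 → {b3,b4,b7}
  b2 → {b3,b7}
  b3 → {b4,b7}
  b4 → {b7}
  b5 → {b6}
  b6 → {b7}
  b7 → ∅

DF(b1) = ["b3", "b4", "b7"]

Answer: ["b3", "b4", "b7"]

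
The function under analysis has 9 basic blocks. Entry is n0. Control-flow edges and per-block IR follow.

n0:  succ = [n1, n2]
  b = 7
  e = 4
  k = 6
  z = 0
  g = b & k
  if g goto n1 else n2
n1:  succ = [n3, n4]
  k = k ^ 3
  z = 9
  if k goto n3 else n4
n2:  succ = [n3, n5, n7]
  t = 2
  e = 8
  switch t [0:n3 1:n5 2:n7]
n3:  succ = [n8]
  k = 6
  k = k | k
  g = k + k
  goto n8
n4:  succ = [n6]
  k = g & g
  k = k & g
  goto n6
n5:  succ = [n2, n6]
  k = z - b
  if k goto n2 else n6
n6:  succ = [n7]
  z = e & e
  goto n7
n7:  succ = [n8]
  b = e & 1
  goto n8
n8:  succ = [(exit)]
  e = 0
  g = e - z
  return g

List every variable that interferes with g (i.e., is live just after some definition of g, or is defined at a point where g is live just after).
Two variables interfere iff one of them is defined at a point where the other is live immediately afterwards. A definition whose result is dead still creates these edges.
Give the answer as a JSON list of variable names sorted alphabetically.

Answer: ["b", "e", "k", "z"]

Analysis:
def/use:
  n0 def {b,e,g,k,z} use ∅
  n1 def {k,z} use {k}
  n2 def {e,t} use ∅
  n3 def {g,k} use ∅
  n4 def {k} use {g}
  n5 def {k} use {b,z}
  n6 def {z} use {e}
  n7 def {b} use {e}
  n8 def {e,g} use {z}

Liveness:
  live n0: ∅→{b,e,g,k,z}
  live n1: {e,g,k}→{e,g,z}
  live n2: {b,z}→{b,e,z}
  live n3: {z}→{z}
  live n4: {e,g}→{e}
  live n5: {b,e,z}→{b,e,z}
  live n6: {e}→{e,z}
  live n7: {e,z}→{z}
  live n8: {z}→∅

Interfere edges:
  b — {e,g,k,t,z}
  e — {b,g,k,t,z}
  g — {b,e,k,z}
  k — {b,e,g,z}
  t — {b,e,z}
  z — {b,e,g,k,t}

N(g) = ["b", "e", "k", "z"]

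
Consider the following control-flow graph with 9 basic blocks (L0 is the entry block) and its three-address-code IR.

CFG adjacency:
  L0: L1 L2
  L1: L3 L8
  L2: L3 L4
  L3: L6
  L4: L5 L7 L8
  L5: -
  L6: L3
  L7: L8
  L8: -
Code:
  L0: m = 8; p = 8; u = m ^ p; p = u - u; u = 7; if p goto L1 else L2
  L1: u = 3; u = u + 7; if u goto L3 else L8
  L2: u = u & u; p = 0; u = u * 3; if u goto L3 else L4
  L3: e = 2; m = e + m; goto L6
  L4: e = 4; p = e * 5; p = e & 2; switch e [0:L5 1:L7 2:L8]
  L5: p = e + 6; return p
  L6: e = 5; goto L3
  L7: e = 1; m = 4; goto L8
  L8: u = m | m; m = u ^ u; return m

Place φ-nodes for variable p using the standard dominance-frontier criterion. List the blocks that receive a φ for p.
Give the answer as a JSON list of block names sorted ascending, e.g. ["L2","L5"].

Answer: ["L3", "L8"]

Derivation:
idom tree: L1←L0 L2←L0 L3←L0 L4←L2 L5←L4 L6←L3 L7←L4 L8←L0
Dom at joins:
  L3: preds {L1,L2,L6}: {L0,L1} ∩ {L0,L2} ∩ {L0,L3,L6} = {L0}; idom=L0
  L8: preds {L1,L4,L7}: {L0,L1} ∩ {L0,L2,L4} ∩ {L0,L2,L4,L7} = {L0}; idom=L0

DF derivation:
  L3←L1: walk L1 to L0
  L3←L2: walk L2 to L0
  L3←L6: walk L6→L3 to L0
  L8←L1: walk L1 to L0
  L8←L4: walk L4→L2 to L0
  L8←L7: walk L7→L4→L2 to L0
  DF(L0)=∅
  DF(L1)={L3,L8}
  DF(L2)={L3,L8}
  DF(L3)={L3}
  DF(L4)={L8}
  DF(L5)=∅
  DF(L6)={L3}
  DF(L7)={L8}
  DF(L8)=∅

φ for p: defs {L0,L2,L4,L5}
  DF⁺ = {L3,L8}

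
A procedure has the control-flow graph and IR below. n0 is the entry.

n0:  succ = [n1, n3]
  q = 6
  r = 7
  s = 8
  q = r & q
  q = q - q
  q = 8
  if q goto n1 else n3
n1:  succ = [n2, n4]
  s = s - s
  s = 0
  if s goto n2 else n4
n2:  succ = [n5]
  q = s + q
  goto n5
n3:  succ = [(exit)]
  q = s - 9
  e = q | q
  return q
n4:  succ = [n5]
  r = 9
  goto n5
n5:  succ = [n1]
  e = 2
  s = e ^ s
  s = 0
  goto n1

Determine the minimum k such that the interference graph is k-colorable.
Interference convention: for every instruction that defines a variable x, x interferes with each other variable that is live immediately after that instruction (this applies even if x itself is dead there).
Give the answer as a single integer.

Answer: 3

Working:
def/use:
  n0 def {q,r,s} use ∅
  n1 def {s} use {s}
  n2 def {q} use {q,s}
  n3 def {e,q} use {s}
  n4 def {r} use ∅
  n5 def {e,s} use {s}

Liveness:
  live n0: ∅→{q,s}
  live n1: {q,s}→{q,s}
  live n2: {q,s}→{q,s}
  live n3: {s}→∅
  live n4: {q,s}→{q,s}
  live n5: {q,s}→{q,s}

Conflict graph:
  e↔{q,s}
  q↔{e,r,s}
  r↔{q,s}
  s↔{e,q,r}

Colouring:
  clique {e,q,s} ⇒ need ≥ 3
  3-colouring: R0={q}  R1={s}  R2={e,r}
  χ = 3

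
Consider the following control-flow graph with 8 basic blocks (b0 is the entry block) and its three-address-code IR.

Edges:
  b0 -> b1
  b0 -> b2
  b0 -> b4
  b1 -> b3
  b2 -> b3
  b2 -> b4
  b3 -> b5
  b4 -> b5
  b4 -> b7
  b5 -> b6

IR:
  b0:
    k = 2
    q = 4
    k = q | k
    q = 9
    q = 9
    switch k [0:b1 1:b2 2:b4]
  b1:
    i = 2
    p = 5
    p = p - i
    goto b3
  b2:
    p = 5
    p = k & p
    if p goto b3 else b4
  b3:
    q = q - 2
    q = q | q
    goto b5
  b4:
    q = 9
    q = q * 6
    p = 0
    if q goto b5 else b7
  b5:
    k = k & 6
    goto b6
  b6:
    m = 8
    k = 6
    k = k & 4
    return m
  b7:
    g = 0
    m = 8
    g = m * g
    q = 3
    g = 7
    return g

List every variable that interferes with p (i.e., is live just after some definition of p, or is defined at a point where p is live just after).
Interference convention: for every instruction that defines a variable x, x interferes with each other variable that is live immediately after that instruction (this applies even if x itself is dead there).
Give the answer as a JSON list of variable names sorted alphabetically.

Answer: ["i", "k", "q"]

Derivation:
def/use:
  b0: def={k,q} ue=∅
  b1: def={i,p} ue=∅
  b2: def={p} ue={k}
  b3: def={q} ue={q}
  b4: def={p,q} ue=∅
  b5: def={k} ue={k}
  b6: def={k,m} ue=∅
  b7: def={g,m,q} ue=∅

Liveness:
  live b0: ∅→{k,q}
  live b1: {k,q}→{k,q}
  live b2: {k,q}→{k,q}
  live b3: {k,q}→{k}
  live b4: {k}→{k}
  live b5: {k}→∅
  live b6: ∅→∅
  live b7: ∅→∅

Conflict graph:
  g: {m}
  i: {k,p,q}
  k: {i,m,p,q}
  m: {g,k}
  p: {i,k,q}
  q: {i,k,p}

N(p) = ["i", "k", "q"]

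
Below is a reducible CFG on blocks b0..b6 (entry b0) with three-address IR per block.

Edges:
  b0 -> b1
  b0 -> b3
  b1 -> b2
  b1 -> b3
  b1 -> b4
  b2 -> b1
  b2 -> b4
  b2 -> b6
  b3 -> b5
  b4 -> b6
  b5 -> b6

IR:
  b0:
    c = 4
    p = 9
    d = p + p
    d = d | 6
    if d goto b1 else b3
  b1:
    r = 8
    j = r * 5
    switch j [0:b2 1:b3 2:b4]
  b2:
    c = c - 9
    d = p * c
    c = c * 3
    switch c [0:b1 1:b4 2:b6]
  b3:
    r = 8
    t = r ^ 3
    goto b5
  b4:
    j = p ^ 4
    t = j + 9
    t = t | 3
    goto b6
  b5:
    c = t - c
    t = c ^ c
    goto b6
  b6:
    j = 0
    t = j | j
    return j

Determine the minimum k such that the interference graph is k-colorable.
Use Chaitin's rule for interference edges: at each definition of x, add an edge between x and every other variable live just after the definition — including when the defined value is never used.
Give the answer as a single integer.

Answer: 3

Working:
def/use:
  b0: {c,d,p} / ∅
  b1: {j,r} / ∅
  b2: {c,d} / {c,p}
  b3: {r,t} / ∅
  b4: {j,t} / {p}
  b5: {c,t} / {c,t}
  b6: {j,t} / ∅

Live sets:
  b0 li=∅ lo={c,p}
  b1 li={c,p} lo={c,p}
  b2 li={c,p} lo={c,p}
  b3 li={c} lo={c,t}
  b4 li={p} lo=∅
  b5 li={c,t} lo=∅
  b6 li=∅ lo=∅

Interference:
  c — {d,j,p,r,t}
  d — {c,p}
  j — {c,p,t}
  p — {c,d,j,r}
  r — {c,p}
  t — {c,j}

Colouring:
  clique {c,d,p} ⇒ need ≥ 3
  assign c→R0 d→R2 j→R2 p→R1 r→R2 t→R1 — no edge inside a register ⇒ χ ≤ 3
  χ = 3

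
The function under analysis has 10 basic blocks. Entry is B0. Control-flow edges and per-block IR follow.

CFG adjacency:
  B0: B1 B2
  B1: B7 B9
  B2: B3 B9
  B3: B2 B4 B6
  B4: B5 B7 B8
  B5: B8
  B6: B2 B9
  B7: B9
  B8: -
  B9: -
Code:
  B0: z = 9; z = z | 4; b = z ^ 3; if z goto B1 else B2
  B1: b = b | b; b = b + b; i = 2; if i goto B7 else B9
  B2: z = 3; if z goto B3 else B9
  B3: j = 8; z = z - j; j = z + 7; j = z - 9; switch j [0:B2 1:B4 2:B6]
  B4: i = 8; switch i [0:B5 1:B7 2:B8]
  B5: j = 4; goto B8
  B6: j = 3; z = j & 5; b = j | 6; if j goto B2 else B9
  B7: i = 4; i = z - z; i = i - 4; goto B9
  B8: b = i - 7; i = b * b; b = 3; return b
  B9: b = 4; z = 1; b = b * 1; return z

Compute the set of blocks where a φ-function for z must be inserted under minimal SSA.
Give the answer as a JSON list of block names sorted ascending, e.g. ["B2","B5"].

idom tree: B1←B0 B2←B0 B3←B2 B4←B3 B5←B4 B6←B3 B7←B0 B8←B4 B9←B0
Dom∩ at merges:
  B2: preds {B0,B3,B6}: {B0} ∩ {B0,B2,B3} ∩ {B0,B2,B3,B6} = {B0}; idom=B0
  B7: preds {B1,B4}: {B0,B1} ∩ {B0,B2,B3,B4} = {B0}; idom=B0
  B8: preds {B4,B5}: {B0,B2,B3,B4} ∩ {B0,B2,B3,B4,B5} = {B0,B2,B3,B4}; idom=B4
  B9: preds {B1,B2,B6,B7}: {B0,B1} ∩ {B0,B2} ∩ {B0,B2,B3,B6} ∩ {B0,B7} = {B0}; idom=B0

DF walk-up:
  B2←B0: walk · to B0
  B2←B3: walk B3→B2 to B0
  B2←B6: walk B6→B3→B2 to B0
  B7←B1: walk B1 to B0
  B7←B4: walk B4→B3→B2 to B0
  B8←B4: walk · to B4
  B8←B5: walk B5 to B4
  B9←B1: walk B1 to B0
  B9←B2: walk B2 to B0
  B9←B6: walk B6→B3→B2 to B0
  B9←B7: walk B7 to B0
  B0: DF=∅
  B1: DF={B7,B9}
  B2: DF={B2,B7,B9}
  B3: DF={B2,B7,B9}
  B4: DF={B7}
  B5: DF={B8}
  B6: DF={B2,B9}
  B7: DF={B9}
  B8: DF=∅
  B9: DF=∅

φ for z: defs {B0,B2,B3,B6,B9}
  DF⁺ = {B2,B7,B9}

Answer: ["B2", "B7", "B9"]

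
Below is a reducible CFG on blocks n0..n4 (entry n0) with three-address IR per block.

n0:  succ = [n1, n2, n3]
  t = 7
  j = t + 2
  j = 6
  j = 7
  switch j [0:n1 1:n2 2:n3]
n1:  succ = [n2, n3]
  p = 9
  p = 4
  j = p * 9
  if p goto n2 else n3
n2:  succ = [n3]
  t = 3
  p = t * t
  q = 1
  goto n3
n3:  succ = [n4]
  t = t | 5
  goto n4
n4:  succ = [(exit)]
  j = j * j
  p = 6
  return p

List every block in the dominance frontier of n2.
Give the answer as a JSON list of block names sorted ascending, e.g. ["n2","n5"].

idom tree: n1←n0 n2←n0 n3←n0 n4←n3
Dom at joins:
  n2: preds {n0,n1}: {n0} ∩ {n0,n1} = {n0}; idom=n0
  n3: preds {n0,n1,n2}: {n0} ∩ {n0,n1} ∩ {n0,n2} = {n0}; idom=n0

DF derivation:
  n2←n0: walk · to n0
  n2←n1: walk n1 to n0
  n3←n0: walk · to n0
  n3←n1: walk n1 to n0
  n3←n2: walk n2 to n0
  DF(n0)=∅
  DF(n1)={n2,n3}
  DF(n2)={n3}
  DF(n3)=∅
  DF(n4)=∅

DF(n2) = ["n3"]

Answer: ["n3"]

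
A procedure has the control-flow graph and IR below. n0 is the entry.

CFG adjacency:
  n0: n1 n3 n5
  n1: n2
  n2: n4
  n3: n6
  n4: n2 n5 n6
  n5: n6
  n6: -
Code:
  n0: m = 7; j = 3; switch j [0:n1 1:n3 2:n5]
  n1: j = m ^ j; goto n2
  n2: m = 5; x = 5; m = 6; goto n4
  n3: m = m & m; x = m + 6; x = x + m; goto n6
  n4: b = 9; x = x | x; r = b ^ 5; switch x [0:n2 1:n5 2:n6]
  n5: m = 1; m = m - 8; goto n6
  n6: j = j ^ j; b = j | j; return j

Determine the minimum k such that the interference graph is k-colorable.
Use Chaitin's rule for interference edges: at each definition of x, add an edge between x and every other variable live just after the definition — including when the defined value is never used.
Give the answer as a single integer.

Per-block:
  n0 def {j,m} use ∅
  n1 def {j} use {j,m}
  n2 def {m,x} use ∅
  n3 def {m,x} use {m}
  n4 def {b,r,x} use {x}
  n5 def {m} use ∅
  n6 def {b,j} use {j}

Liveness:
  n0: in=∅ out={j,m}
  n1: in={j,m} out={j}
  n2: in={j} out={j,x}
  n3: in={j,m} out={j}
  n4: in={j,x} out={j}
  n5: in={j} out={j}
  n6: in={j} out=∅

Interfere edges:
  b↔{j,x}
  j↔{b,m,r,x}
  m↔{j,x}
  r↔{j,x}
  x↔{b,j,m,r}

Registers:
  lower bound: {b,j,x} mutually conflict ⇒ χ ≥ 3
  assign b→R2 j→R0 m→R2 r→R2 x→R1 — no edge inside a register ⇒ χ ≤ 3
  χ = 3

Answer: 3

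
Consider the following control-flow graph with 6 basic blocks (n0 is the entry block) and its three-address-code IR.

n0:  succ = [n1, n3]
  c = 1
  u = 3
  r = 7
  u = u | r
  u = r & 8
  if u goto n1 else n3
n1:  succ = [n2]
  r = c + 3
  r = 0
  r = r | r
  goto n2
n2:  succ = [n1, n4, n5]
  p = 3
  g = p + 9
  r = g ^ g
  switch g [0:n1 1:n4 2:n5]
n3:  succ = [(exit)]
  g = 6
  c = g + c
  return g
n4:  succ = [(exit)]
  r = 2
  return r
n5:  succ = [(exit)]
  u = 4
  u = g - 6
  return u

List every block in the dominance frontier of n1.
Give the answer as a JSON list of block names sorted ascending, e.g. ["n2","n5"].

Answer: ["n1"]

Working:
idom tree: n1←n0 n2←n1 n3←n0 n4←n2 n5←n2
Join-block Dom:
  n1: preds {n0,n2}: {n0} ∩ {n0,n1,n2} = {n0}; idom=n0

DF walk-up:
  n1←n0: walk · to n0
  n1←n2: walk n2→n1 to n0
  DF(n0)=∅
  DF(n1)={n1}
  DF(n2)={n1}
  DF(n3)=∅
  DF(n4)=∅
  DF(n5)=∅

DF(n1) = ["n1"]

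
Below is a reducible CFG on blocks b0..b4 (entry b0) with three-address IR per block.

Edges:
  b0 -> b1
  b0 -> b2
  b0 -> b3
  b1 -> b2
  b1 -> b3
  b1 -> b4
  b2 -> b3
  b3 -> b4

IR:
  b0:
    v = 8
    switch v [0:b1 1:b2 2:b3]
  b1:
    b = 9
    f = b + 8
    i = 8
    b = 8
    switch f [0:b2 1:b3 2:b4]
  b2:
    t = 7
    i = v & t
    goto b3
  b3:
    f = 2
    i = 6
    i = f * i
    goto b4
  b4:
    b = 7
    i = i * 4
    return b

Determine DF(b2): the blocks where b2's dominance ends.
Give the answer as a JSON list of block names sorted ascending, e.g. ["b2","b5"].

idom tree: b1←b0 b2←b0 b3←b0 b4←b0
Join-block Dom:
  b2: preds {b0,b1}: {b0} ∩ {b0,b1} = {b0}; idom=b0
  b3: preds {b0,b1,b2}: {b0} ∩ {b0,b1} ∩ {b0,b2} = {b0}; idom=b0
  b4: preds {b1,b3}: {b0,b1} ∩ {b0,b3} = {b0}; idom=b0

DF walk-up:
  b2←b0: walk · to b0
  b2←b1: walk b1 to b0
  b3←b0: walk · to b0
  b3←b1: walk b1 to b0
  b3←b2: walk b2 to b0
  b4←b1: walk b1 to b0
  b4←b3: walk b3 to b0
  DF(b0)=∅
  DF(b1)={b2,b3,b4}
  DF(b2)={b3}
  DF(b3)={b4}
  DF(b4)=∅

DF(b2) = ["b3"]

Answer: ["b3"]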